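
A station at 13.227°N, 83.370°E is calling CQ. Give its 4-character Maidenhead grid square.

NK13

Add 180° to longitude and 90° to latitude: 263.37, 103.23.
Field: 263.37/20 → 13 → N, 103.23/10 → 10 → K; chars NK.
Square: 3.37/2 → 1, 3.23/1 → 3; chars 13.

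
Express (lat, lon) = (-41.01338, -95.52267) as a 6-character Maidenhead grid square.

EE28fx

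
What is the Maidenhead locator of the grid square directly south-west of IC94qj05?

IC94pj94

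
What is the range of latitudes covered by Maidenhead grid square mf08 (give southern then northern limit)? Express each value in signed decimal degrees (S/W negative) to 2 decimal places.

-32.00, -31.00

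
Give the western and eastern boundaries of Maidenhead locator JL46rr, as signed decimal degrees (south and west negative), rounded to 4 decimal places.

9.4167, 9.5000

Field J=9, L=11: +9·20° lon, +11·10° lat → SW at lon 0°, lat 20°.
Square 4, 6: +4·2° lon, +6·1° lat → SW at lon 8°, lat 26°.
Subsquare r=17, r=17: +17·0.0833333° lon, +17·0.0416667° lat → SW at lon 9.41667°, lat 26.7083°.
Cell spans 0.0833333° lon × 0.0416667° lat.
west 9.4167, east 9.5000.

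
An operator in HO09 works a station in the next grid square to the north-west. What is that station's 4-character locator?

Longitude square 0; −1 → -1, wraps to 9, carry into field.
Longitude field H = 7; −1 → 6 = G.
Latitude square 9; +1 → 10, wraps to 0, carry into field.
Latitude field O = 14; +1 → 15 = P.

GP90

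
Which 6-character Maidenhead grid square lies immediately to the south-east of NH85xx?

NH95aw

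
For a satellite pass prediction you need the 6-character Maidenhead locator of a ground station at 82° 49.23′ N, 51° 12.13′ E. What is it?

LR52ot

Offset from 180°W / 90°S: lon 231.2022°, lat 172.8205°.
Field: 231.2022/20 → 11 → L, 172.8205/10 → 17 → R; chars LR.
Square: 11.2022/2 → 5, 2.8205/1 → 2; chars 52.
Subsquare: 1.2022/0.0833333 → 14 → o, 0.8205/0.0416667 → 19 → t; chars ot.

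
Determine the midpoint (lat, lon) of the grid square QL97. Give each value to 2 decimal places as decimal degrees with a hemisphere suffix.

Field Q=16, L=11: +16·20° lon, +11·10° lat → SW at lon 140°, lat 20°.
Square 9, 7: +9·2° lon, +7·1° lat → SW at lon 158°, lat 27°.
Cell spans 2° lon × 1° lat. Centre is SW corner plus half of each.
latitude 27.50° N, longitude 159.00° E.

27.50° N, 159.00° E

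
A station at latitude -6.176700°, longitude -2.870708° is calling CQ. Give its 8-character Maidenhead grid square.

Offset from 180°W / 90°S: lon 177.12929°, lat 83.82330°.
Field (20°×10°, letters A–R): lon ⌊177.12929/20⌋ = 8 → I; lat ⌊83.82330/10⌋ = 8 → I.
Square (2°×1°, digits 0–9): lon ⌊17.12929/2⌋ = 8; lat ⌊3.82330/1⌋ = 3.
Subsquare (5′×2.5′, letters a–x): lon ⌊1.12929/0.0833333⌋ = 13 → n; lat ⌊0.82330/0.0416667⌋ = 19 → t.
Extended square (30″×15″, digits 0–9): lon ⌊0.04596/0.00833333⌋ = 5; lat ⌊0.03163/0.00416667⌋ = 7.

II83nt57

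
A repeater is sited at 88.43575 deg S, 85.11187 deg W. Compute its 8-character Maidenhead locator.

EA71kn65

Offset from 180°W / 90°S: lon 94.88813°, lat 1.56425°.
Field (20°×10°, letters A–R): 94.88813/20 → 4 → E, 1.56425/10 → 0 → A; chars EA.
Square (2°×1°, digits 0–9): 14.88813/2 → 7, 1.56425/1 → 1; chars 71.
Subsquare (5′×2.5′, letters a–x): 0.88813/0.0833333 → 10 → k, 0.56425/0.0416667 → 13 → n; chars kn.
Extended square (30″×15″, digits 0–9): 0.05480/0.00833333 → 6, 0.02258/0.00416667 → 5; chars 65.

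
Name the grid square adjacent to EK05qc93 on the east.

Longitude extended square 9; +1 → 10, wraps to 0, carry into subsquare.
Longitude subsquare q = 16; +1 → 17 = r.
The latitude characters are unchanged.

EK05rc03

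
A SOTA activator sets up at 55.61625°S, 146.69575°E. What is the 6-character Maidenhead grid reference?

Offset from 180°W / 90°S: lon 326.6957°, lat 34.3837°.
Field (20°×10°, letters A–R): lon ⌊326.6957/20⌋ = 16 → Q; lat ⌊34.3837/10⌋ = 3 → D.
Square (2°×1°, digits 0–9): lon ⌊6.6957/2⌋ = 3; lat ⌊4.3837/1⌋ = 4.
Subsquare (5′×2.5′, letters a–x): lon ⌊0.6957/0.0833333⌋ = 8 → i; lat ⌊0.3837/0.0416667⌋ = 9 → j.

QD34ij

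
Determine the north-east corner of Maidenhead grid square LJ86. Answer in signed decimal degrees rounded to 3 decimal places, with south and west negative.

7.000, 58.000

Field L=11, J=9: +11·20° lon, +9·10° lat → SW at lon 40°, lat 0°.
Square 8, 6: +8·2° lon, +6·1° lat → SW at lon 56°, lat 6°.
Cell spans 2° lon × 1° lat. NE corner is SW corner plus one full cell.
latitude 7.000, longitude 58.000.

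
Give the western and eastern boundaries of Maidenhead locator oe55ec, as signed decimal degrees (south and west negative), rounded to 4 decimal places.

110.3333, 110.4167

Field O=14, E=4: +14·20° lon, +4·10° lat → SW at lon 100°, lat -50°.
Square 5, 5: +5·2° lon, +5·1° lat → SW at lon 110°, lat -45°.
Subsquare e=4, c=2: +4·0.0833333° lon, +2·0.0416667° lat → SW at lon 110.333°, lat -44.9167°.
Cell spans 0.0833333° lon × 0.0416667° lat.
west 110.3333, east 110.4167.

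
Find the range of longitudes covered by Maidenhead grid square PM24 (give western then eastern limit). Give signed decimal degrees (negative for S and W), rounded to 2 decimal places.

Field P=15, M=12: +15·20° lon, +12·10° lat → SW at lon 120°, lat 30°.
Square 2, 4: +2·2° lon, +4·1° lat → SW at lon 124°, lat 34°.
Cell spans 2° lon × 1° lat.
west 124.00, east 126.00.

124.00, 126.00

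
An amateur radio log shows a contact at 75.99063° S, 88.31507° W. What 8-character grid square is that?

EB54ua22

Add 180° to longitude and 90° to latitude: 91.68493, 14.00937.
Field: 91.68493/20 → 4 → E, 14.00937/10 → 1 → B; chars EB.
Square: 11.68493/2 → 5, 4.00937/1 → 4; chars 54.
Subsquare: 1.68493/0.0833333 → 20 → u, 0.00937/0.0416667 → 0 → a; chars ua.
Extended square: 0.01826/0.00833333 → 2, 0.00937/0.00416667 → 2; chars 22.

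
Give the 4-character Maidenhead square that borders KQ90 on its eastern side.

Longitude square 9; +1 → 10, wraps to 0, carry into field.
Longitude field K = 10; +1 → 11 = L.
The latitude characters are unchanged.

LQ00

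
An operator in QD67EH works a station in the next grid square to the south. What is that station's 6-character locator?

Latitude subsquare h = 7; −1 → 6 = g.
The longitude characters are unchanged.

QD67eg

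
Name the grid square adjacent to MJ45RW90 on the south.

Latitude extended square 0; −1 → -1, wraps to 9, carry into subsquare.
Latitude subsquare w = 22; −1 → 21 = v.
The longitude characters are unchanged.

MJ45rv99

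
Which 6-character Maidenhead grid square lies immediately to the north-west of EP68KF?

EP68jg

Longitude subsquare k = 10; −1 → 9 = j.
Latitude subsquare f = 5; +1 → 6 = g.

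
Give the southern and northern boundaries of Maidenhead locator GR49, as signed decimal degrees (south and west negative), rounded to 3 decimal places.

89.000, 90.000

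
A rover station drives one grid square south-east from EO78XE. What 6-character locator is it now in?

Longitude subsquare x = 23; +1 → 24, wraps to 0 = a, carry into square.
Longitude square 7; +1 → 8.
Latitude subsquare e = 4; −1 → 3 = d.

EO88ad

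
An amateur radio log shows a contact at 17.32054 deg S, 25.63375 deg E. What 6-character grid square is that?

KH22tq

Shift to the Maidenhead origin (180°W, 90°S): lon 205.6337, lat 72.6795.
Field: lon ⌊205.6337/20⌋ = 10 → K; lat ⌊72.6795/10⌋ = 7 → H.
Square: lon ⌊5.6337/2⌋ = 2; lat ⌊2.6795/1⌋ = 2.
Subsquare: lon ⌊1.6337/0.0833333⌋ = 19 → t; lat ⌊0.6795/0.0416667⌋ = 16 → q.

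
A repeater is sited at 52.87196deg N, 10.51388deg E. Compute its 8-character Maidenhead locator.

JO52gu19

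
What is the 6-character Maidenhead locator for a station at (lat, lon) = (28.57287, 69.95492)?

Add 180° to longitude and 90° to latitude: 249.9549, 118.5729.
Field: 249.9549/20 → 12 → M, 118.5729/10 → 11 → L; chars ML.
Square: 9.9549/2 → 4, 8.5729/1 → 8; chars 48.
Subsquare: 1.9549/0.0833333 → 23 → x, 0.5729/0.0416667 → 13 → n; chars xn.

ML48xn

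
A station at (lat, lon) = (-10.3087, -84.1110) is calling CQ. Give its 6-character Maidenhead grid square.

EH79wq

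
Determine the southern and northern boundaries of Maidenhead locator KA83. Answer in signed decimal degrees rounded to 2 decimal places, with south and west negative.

-87.00, -86.00

Field K=10, A=0: +10·20° lon, +0·10° lat → SW at lon 20°, lat -90°.
Square 8, 3: +8·2° lon, +3·1° lat → SW at lon 36°, lat -87°.
Cell spans 2° lon × 1° lat.
south -87.00, north -86.00.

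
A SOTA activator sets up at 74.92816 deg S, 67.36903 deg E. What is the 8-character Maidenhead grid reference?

Offset from 180°W / 90°S: lon 247.36903°, lat 15.07184°.
Field (20°×10°, letters A–R): lon ⌊247.36903/20⌋ = 12 → M; lat ⌊15.07184/10⌋ = 1 → B.
Square (2°×1°, digits 0–9): lon ⌊7.36903/2⌋ = 3; lat ⌊5.07184/1⌋ = 5.
Subsquare (5′×2.5′, letters a–x): lon ⌊1.36903/0.0833333⌋ = 16 → q; lat ⌊0.07184/0.0416667⌋ = 1 → b.
Extended square (30″×15″, digits 0–9): lon ⌊0.03570/0.00833333⌋ = 4; lat ⌊0.03017/0.00416667⌋ = 7.

MB35qb47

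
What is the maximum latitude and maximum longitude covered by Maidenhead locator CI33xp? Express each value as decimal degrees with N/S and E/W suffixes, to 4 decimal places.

6.3333° S, 132.0000° W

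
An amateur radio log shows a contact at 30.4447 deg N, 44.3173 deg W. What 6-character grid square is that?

Offset from 180°W / 90°S: lon 135.6827°, lat 120.4447°.
Field (20°×10°, letters A–R): lon ⌊135.6827/20⌋ = 6 → G; lat ⌊120.4447/10⌋ = 12 → M.
Square (2°×1°, digits 0–9): lon ⌊15.6827/2⌋ = 7; lat ⌊0.4447/1⌋ = 0.
Subsquare (5′×2.5′, letters a–x): lon ⌊1.6827/0.0833333⌋ = 20 → u; lat ⌊0.4447/0.0416667⌋ = 10 → k.

GM70uk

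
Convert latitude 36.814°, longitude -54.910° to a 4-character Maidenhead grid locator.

Offset from 180°W / 90°S: lon 125.09°, lat 126.81°.
Field (20°×10°, letters A–R): lon ⌊125.09/20⌋ = 6 → G; lat ⌊126.81/10⌋ = 12 → M.
Square (2°×1°, digits 0–9): lon ⌊5.09/2⌋ = 2; lat ⌊6.81/1⌋ = 6.

GM26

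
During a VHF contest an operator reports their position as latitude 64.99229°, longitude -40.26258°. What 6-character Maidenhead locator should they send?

GP94ux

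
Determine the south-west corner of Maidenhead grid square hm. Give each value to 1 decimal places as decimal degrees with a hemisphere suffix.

Field H=7, M=12: +7·20° lon, +12·10° lat → SW at lon -40°, lat 30°.
latitude 30.0° N, longitude 40.0° W.

30.0° N, 40.0° W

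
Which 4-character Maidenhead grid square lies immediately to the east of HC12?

HC22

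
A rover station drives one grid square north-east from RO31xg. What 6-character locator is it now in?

Longitude subsquare x = 23; +1 → 24, wraps to 0 = a, carry into square.
Longitude square 3; +1 → 4.
Latitude subsquare g = 6; +1 → 7 = h.

RO41ah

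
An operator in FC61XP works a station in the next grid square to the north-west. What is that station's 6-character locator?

Longitude subsquare x = 23; −1 → 22 = w.
Latitude subsquare p = 15; +1 → 16 = q.

FC61wq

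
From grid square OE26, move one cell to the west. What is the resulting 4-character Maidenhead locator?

Longitude square 2; −1 → 1.
The latitude characters are unchanged.

OE16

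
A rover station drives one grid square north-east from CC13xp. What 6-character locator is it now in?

Longitude subsquare x = 23; +1 → 24, wraps to 0 = a, carry into square.
Longitude square 1; +1 → 2.
Latitude subsquare p = 15; +1 → 16 = q.

CC23aq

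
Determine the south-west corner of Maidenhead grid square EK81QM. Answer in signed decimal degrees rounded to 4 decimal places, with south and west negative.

11.5000, -82.6667

Field E=4, K=10: +4·20° lon, +10·10° lat → SW at lon -100°, lat 10°.
Square 8, 1: +8·2° lon, +1·1° lat → SW at lon -84°, lat 11°.
Subsquare q=16, m=12: +16·0.0833333° lon, +12·0.0416667° lat → SW at lon -82.6667°, lat 11.5°.
latitude 11.5000, longitude -82.6667.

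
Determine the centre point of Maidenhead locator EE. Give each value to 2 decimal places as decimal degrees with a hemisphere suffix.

Field E=4, E=4: +4·20° lon, +4·10° lat → SW at lon -100°, lat -50°.
Cell spans 20° lon × 10° lat. Centre is SW corner plus half of each.
latitude 45.00° S, longitude 90.00° W.

45.00° S, 90.00° W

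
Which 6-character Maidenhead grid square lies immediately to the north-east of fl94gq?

Longitude subsquare g = 6; +1 → 7 = h.
Latitude subsquare q = 16; +1 → 17 = r.

FL94hr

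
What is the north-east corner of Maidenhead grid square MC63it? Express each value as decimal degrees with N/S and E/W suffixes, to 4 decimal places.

66.1667° S, 72.7500° E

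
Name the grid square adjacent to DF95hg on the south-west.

DF95gf

Longitude subsquare h = 7; −1 → 6 = g.
Latitude subsquare g = 6; −1 → 5 = f.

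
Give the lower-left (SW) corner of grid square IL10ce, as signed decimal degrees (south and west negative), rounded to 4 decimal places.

Field I=8, L=11: +8·20° lon, +11·10° lat → SW at lon -20°, lat 20°.
Square 1, 0: +1·2° lon, +0·1° lat → SW at lon -18°, lat 20°.
Subsquare c=2, e=4: +2·0.0833333° lon, +4·0.0416667° lat → SW at lon -17.8333°, lat 20.1667°.
latitude 20.1667, longitude -17.8333.

20.1667, -17.8333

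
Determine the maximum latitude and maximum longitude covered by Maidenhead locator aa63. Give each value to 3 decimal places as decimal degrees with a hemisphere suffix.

86.000° S, 166.000° W

Field A=0, A=0: +0·20° lon, +0·10° lat → SW at lon -180°, lat -90°.
Square 6, 3: +6·2° lon, +3·1° lat → SW at lon -168°, lat -87°.
Cell spans 2° lon × 1° lat. NE corner is SW corner plus one full cell.
latitude 86.000° S, longitude 166.000° W.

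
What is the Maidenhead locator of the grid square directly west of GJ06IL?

GJ06hl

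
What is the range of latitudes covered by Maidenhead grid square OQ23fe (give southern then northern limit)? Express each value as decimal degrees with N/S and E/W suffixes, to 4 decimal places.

73.1667° N, 73.2083° N

Field O=14, Q=16: +14·20° lon, +16·10° lat → SW at lon 100°, lat 70°.
Square 2, 3: +2·2° lon, +3·1° lat → SW at lon 104°, lat 73°.
Subsquare f=5, e=4: +5·0.0833333° lon, +4·0.0416667° lat → SW at lon 104.417°, lat 73.1667°.
Cell spans 0.0833333° lon × 0.0416667° lat.
south 73.1667° N, north 73.2083° N.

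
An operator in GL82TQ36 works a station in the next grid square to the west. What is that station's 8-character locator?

GL82tq26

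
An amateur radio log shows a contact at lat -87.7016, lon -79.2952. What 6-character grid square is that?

Shift to the Maidenhead origin (180°W, 90°S): lon 100.7048, lat 2.2984.
Field: lon ⌊100.7048/20⌋ = 5 → F; lat ⌊2.2984/10⌋ = 0 → A.
Square: lon ⌊0.7048/2⌋ = 0; lat ⌊2.2984/1⌋ = 2.
Subsquare: lon ⌊0.7048/0.0833333⌋ = 8 → i; lat ⌊0.2984/0.0416667⌋ = 7 → h.

FA02ih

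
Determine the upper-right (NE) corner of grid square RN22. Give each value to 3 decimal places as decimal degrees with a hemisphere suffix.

43.000° N, 166.000° E

Field R=17, N=13: +17·20° lon, +13·10° lat → SW at lon 160°, lat 40°.
Square 2, 2: +2·2° lon, +2·1° lat → SW at lon 164°, lat 42°.
Cell spans 2° lon × 1° lat. NE corner is SW corner plus one full cell.
latitude 43.000° N, longitude 166.000° E.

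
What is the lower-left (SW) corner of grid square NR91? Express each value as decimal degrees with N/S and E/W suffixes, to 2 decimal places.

Field N=13, R=17: +13·20° lon, +17·10° lat → SW at lon 80°, lat 80°.
Square 9, 1: +9·2° lon, +1·1° lat → SW at lon 98°, lat 81°.
latitude 81.00° N, longitude 98.00° E.

81.00° N, 98.00° E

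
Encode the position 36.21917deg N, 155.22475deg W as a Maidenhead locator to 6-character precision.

Add 180° to longitude and 90° to latitude: 24.7752, 126.2192.
Field (20°×10°, letters A–R): lon ⌊24.7752/20⌋ = 1 → B; lat ⌊126.2192/10⌋ = 12 → M.
Square (2°×1°, digits 0–9): lon ⌊4.7752/2⌋ = 2; lat ⌊6.2192/1⌋ = 6.
Subsquare (5′×2.5′, letters a–x): lon ⌊0.7752/0.0833333⌋ = 9 → j; lat ⌊0.2192/0.0416667⌋ = 5 → f.

BM26jf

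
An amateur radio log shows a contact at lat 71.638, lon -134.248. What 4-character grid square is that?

CQ21

Offset from 180°W / 90°S: lon 45.75°, lat 161.64°.
Field (20°×10°, letters A–R): lon ⌊45.75/20⌋ = 2 → C; lat ⌊161.64/10⌋ = 16 → Q.
Square (2°×1°, digits 0–9): lon ⌊5.75/2⌋ = 2; lat ⌊1.64/1⌋ = 1.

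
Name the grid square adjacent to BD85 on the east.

Longitude square 8; +1 → 9.
The latitude characters are unchanged.

BD95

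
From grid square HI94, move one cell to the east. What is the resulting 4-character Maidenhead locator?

Longitude square 9; +1 → 10, wraps to 0, carry into field.
Longitude field H = 7; +1 → 8 = I.
The latitude characters are unchanged.

II04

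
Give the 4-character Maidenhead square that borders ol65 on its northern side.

Latitude square 5; +1 → 6.
The longitude characters are unchanged.

OL66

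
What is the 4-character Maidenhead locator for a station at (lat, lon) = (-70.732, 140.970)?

QB09

Offset from 180°W / 90°S: lon 320.97°, lat 19.27°.
Field: 320.97/20 → 16 → Q, 19.27/10 → 1 → B; chars QB.
Square: 0.97/2 → 0, 9.27/1 → 9; chars 09.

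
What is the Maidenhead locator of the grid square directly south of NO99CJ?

NO99ci

Latitude subsquare j = 9; −1 → 8 = i.
The longitude characters are unchanged.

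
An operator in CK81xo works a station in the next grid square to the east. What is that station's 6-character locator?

CK91ao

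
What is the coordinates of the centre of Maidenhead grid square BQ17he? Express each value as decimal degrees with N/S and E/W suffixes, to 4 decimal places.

77.1875° N, 157.3750° W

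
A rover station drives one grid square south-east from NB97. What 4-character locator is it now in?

Longitude square 9; +1 → 10, wraps to 0, carry into field.
Longitude field N = 13; +1 → 14 = O.
Latitude square 7; −1 → 6.

OB06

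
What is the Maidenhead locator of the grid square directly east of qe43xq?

Longitude subsquare x = 23; +1 → 24, wraps to 0 = a, carry into square.
Longitude square 4; +1 → 5.
The latitude characters are unchanged.

QE53aq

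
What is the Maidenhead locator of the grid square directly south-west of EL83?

EL72

Longitude square 8; −1 → 7.
Latitude square 3; −1 → 2.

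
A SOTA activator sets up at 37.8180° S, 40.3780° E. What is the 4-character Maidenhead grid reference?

Shift to the Maidenhead origin (180°W, 90°S): lon 220.38, lat 52.18.
Field: 220.38/20 → 11 → L, 52.18/10 → 5 → F; chars LF.
Square: 0.38/2 → 0, 2.18/1 → 2; chars 02.

LF02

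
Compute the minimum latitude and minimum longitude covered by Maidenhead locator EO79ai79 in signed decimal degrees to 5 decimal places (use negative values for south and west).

59.37083, -85.94167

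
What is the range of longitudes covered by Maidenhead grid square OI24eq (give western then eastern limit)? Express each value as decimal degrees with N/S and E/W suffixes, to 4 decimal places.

104.3333° E, 104.4167° E

Field O=14, I=8: +14·20° lon, +8·10° lat → SW at lon 100°, lat -10°.
Square 2, 4: +2·2° lon, +4·1° lat → SW at lon 104°, lat -6°.
Subsquare e=4, q=16: +4·0.0833333° lon, +16·0.0416667° lat → SW at lon 104.333°, lat -5.33333°.
Cell spans 0.0833333° lon × 0.0416667° lat.
west 104.3333° E, east 104.4167° E.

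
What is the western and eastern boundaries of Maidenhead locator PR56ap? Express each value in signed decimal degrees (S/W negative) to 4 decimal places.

130.0000, 130.0833

Field P=15, R=17: +15·20° lon, +17·10° lat → SW at lon 120°, lat 80°.
Square 5, 6: +5·2° lon, +6·1° lat → SW at lon 130°, lat 86°.
Subsquare a=0, p=15: +0·0.0833333° lon, +15·0.0416667° lat → SW at lon 130°, lat 86.625°.
Cell spans 0.0833333° lon × 0.0416667° lat.
west 130.0000, east 130.0833.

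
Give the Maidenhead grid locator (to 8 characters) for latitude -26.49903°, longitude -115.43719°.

Add 180° to longitude and 90° to latitude: 64.56281, 63.50097.
Field (20°×10°, letters A–R): lon ⌊64.56281/20⌋ = 3 → D; lat ⌊63.50097/10⌋ = 6 → G.
Square (2°×1°, digits 0–9): lon ⌊4.56281/2⌋ = 2; lat ⌊3.50097/1⌋ = 3.
Subsquare (5′×2.5′, letters a–x): lon ⌊0.56281/0.0833333⌋ = 6 → g; lat ⌊0.50097/0.0416667⌋ = 12 → m.
Extended square (30″×15″, digits 0–9): lon ⌊0.06281/0.00833333⌋ = 7; lat ⌊0.00097/0.00416667⌋ = 0.

DG23gm70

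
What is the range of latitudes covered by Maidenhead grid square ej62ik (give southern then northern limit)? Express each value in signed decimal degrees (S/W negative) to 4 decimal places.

2.4167, 2.4583

Field E=4, J=9: +4·20° lon, +9·10° lat → SW at lon -100°, lat 0°.
Square 6, 2: +6·2° lon, +2·1° lat → SW at lon -88°, lat 2°.
Subsquare i=8, k=10: +8·0.0833333° lon, +10·0.0416667° lat → SW at lon -87.3333°, lat 2.41667°.
Cell spans 0.0833333° lon × 0.0416667° lat.
south 2.4167, north 2.4583.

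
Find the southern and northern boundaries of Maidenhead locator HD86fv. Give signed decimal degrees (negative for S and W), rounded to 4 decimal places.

-53.1250, -53.0833

Field H=7, D=3: +7·20° lon, +3·10° lat → SW at lon -40°, lat -60°.
Square 8, 6: +8·2° lon, +6·1° lat → SW at lon -24°, lat -54°.
Subsquare f=5, v=21: +5·0.0833333° lon, +21·0.0416667° lat → SW at lon -23.5833°, lat -53.125°.
Cell spans 0.0833333° lon × 0.0416667° lat.
south -53.1250, north -53.0833.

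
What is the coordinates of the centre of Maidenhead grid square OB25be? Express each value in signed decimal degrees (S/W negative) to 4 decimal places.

Field O=14, B=1: +14·20° lon, +1·10° lat → SW at lon 100°, lat -80°.
Square 2, 5: +2·2° lon, +5·1° lat → SW at lon 104°, lat -75°.
Subsquare b=1, e=4: +1·0.0833333° lon, +4·0.0416667° lat → SW at lon 104.083°, lat -74.8333°.
Cell spans 0.0833333° lon × 0.0416667° lat. Centre is SW corner plus half of each.
latitude -74.8125, longitude 104.1250.

-74.8125, 104.1250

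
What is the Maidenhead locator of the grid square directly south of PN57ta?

PN56tx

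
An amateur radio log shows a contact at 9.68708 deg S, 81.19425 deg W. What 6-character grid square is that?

Add 180° to longitude and 90° to latitude: 98.8058, 80.3129.
Field: lon ⌊98.8058/20⌋ = 4 → E; lat ⌊80.3129/10⌋ = 8 → I.
Square: lon ⌊18.8058/2⌋ = 9; lat ⌊0.3129/1⌋ = 0.
Subsquare: lon ⌊0.8058/0.0833333⌋ = 9 → j; lat ⌊0.3129/0.0416667⌋ = 7 → h.

EI90jh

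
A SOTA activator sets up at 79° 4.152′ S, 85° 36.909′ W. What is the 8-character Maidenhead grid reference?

Offset from 180°W / 90°S: lon 94.38485°, lat 10.93080°.
Field: 94.38485/20 → 4 → E, 10.93080/10 → 1 → B; chars EB.
Square: 14.38485/2 → 7, 0.93080/1 → 0; chars 70.
Subsquare: 0.38485/0.0833333 → 4 → e, 0.93080/0.0416667 → 22 → w; chars ew.
Extended square: 0.05152/0.00833333 → 6, 0.01413/0.00416667 → 3; chars 63.

EB70ew63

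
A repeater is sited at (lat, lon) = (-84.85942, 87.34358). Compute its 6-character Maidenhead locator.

NA35qd

Shift to the Maidenhead origin (180°W, 90°S): lon 267.3436, lat 5.1406.
Field: lon ⌊267.3436/20⌋ = 13 → N; lat ⌊5.1406/10⌋ = 0 → A.
Square: lon ⌊7.3436/2⌋ = 3; lat ⌊5.1406/1⌋ = 5.
Subsquare: lon ⌊1.3436/0.0833333⌋ = 16 → q; lat ⌊0.1406/0.0416667⌋ = 3 → d.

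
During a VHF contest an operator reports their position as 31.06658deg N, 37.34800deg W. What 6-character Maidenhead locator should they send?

HM11hb

Add 180° to longitude and 90° to latitude: 142.6520, 121.0666.
Field: lon ⌊142.6520/20⌋ = 7 → H; lat ⌊121.0666/10⌋ = 12 → M.
Square: lon ⌊2.6520/2⌋ = 1; lat ⌊1.0666/1⌋ = 1.
Subsquare: lon ⌊0.6520/0.0833333⌋ = 7 → h; lat ⌊0.0666/0.0416667⌋ = 1 → b.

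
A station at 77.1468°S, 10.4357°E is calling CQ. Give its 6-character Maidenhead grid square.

JB52fu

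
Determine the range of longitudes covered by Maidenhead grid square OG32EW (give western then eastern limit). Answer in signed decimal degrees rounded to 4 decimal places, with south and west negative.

106.3333, 106.4167

Field O=14, G=6: +14·20° lon, +6·10° lat → SW at lon 100°, lat -30°.
Square 3, 2: +3·2° lon, +2·1° lat → SW at lon 106°, lat -28°.
Subsquare e=4, w=22: +4·0.0833333° lon, +22·0.0416667° lat → SW at lon 106.333°, lat -27.0833°.
Cell spans 0.0833333° lon × 0.0416667° lat.
west 106.3333, east 106.4167.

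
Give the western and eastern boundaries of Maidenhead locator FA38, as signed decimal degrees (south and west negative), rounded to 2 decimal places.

-74.00, -72.00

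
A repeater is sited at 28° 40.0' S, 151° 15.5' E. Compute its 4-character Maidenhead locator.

QG51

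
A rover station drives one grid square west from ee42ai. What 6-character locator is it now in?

Longitude subsquare a = 0; −1 → -1, wraps to 23 = x, carry into square.
Longitude square 4; −1 → 3.
The latitude characters are unchanged.

EE32xi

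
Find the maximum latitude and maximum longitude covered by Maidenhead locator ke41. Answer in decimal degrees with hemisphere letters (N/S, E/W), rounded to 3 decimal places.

48.000° S, 30.000° E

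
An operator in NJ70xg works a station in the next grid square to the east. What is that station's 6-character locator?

NJ80ag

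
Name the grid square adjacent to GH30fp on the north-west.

Longitude subsquare f = 5; −1 → 4 = e.
Latitude subsquare p = 15; +1 → 16 = q.

GH30eq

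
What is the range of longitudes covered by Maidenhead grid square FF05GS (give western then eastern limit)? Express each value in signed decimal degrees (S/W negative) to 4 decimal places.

Field F=5, F=5: +5·20° lon, +5·10° lat → SW at lon -80°, lat -40°.
Square 0, 5: +0·2° lon, +5·1° lat → SW at lon -80°, lat -35°.
Subsquare g=6, s=18: +6·0.0833333° lon, +18·0.0416667° lat → SW at lon -79.5°, lat -34.25°.
Cell spans 0.0833333° lon × 0.0416667° lat.
west -79.5000, east -79.4167.

-79.5000, -79.4167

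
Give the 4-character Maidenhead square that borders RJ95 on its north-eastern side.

AJ06

Longitude square 9; +1 → 10, wraps to 0, carry into field.
Longitude field R = 17; +1 → 18, wraps to 0 = A, wrapping around the antimeridian.
Latitude square 5; +1 → 6.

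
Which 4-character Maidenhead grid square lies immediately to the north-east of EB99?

FC00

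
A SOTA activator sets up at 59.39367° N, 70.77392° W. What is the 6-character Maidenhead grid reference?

FO49oj

Shift to the Maidenhead origin (180°W, 90°S): lon 109.2261, lat 149.3937.
Field (20°×10°, letters A–R): lon ⌊109.2261/20⌋ = 5 → F; lat ⌊149.3937/10⌋ = 14 → O.
Square (2°×1°, digits 0–9): lon ⌊9.2261/2⌋ = 4; lat ⌊9.3937/1⌋ = 9.
Subsquare (5′×2.5′, letters a–x): lon ⌊1.2261/0.0833333⌋ = 14 → o; lat ⌊0.3937/0.0416667⌋ = 9 → j.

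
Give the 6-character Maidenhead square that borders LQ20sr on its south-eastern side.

Longitude subsquare s = 18; +1 → 19 = t.
Latitude subsquare r = 17; −1 → 16 = q.

LQ20tq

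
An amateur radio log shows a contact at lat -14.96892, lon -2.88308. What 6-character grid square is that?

IH85na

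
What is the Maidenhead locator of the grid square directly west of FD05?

ED95

Longitude square 0; −1 → -1, wraps to 9, carry into field.
Longitude field F = 5; −1 → 4 = E.
The latitude characters are unchanged.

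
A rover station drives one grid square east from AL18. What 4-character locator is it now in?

AL28

Longitude square 1; +1 → 2.
The latitude characters are unchanged.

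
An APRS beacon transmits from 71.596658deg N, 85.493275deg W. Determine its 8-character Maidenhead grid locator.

Add 180° to longitude and 90° to latitude: 94.50673, 161.59666.
Field (20°×10°, letters A–R): lon ⌊94.50673/20⌋ = 4 → E; lat ⌊161.59666/10⌋ = 16 → Q.
Square (2°×1°, digits 0–9): lon ⌊14.50673/2⌋ = 7; lat ⌊1.59666/1⌋ = 1.
Subsquare (5′×2.5′, letters a–x): lon ⌊0.50673/0.0833333⌋ = 6 → g; lat ⌊0.59666/0.0416667⌋ = 14 → o.
Extended square (30″×15″, digits 0–9): lon ⌊0.00673/0.00833333⌋ = 0; lat ⌊0.01332/0.00416667⌋ = 3.

EQ71go03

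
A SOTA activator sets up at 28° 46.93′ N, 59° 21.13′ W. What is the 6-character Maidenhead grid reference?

GL08hs

Add 180° to longitude and 90° to latitude: 120.6478, 118.7822.
Field: 120.6478/20 → 6 → G, 118.7822/10 → 11 → L; chars GL.
Square: 0.6478/2 → 0, 8.7822/1 → 8; chars 08.
Subsquare: 0.6478/0.0833333 → 7 → h, 0.7822/0.0416667 → 18 → s; chars hs.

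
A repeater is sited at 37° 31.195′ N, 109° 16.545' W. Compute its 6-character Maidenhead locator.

DM57im

Shift to the Maidenhead origin (180°W, 90°S): lon 70.7242, lat 127.5199.
Field: 70.7242/20 → 3 → D, 127.5199/10 → 12 → M; chars DM.
Square: 10.7242/2 → 5, 7.5199/1 → 7; chars 57.
Subsquare: 0.7242/0.0833333 → 8 → i, 0.5199/0.0416667 → 12 → m; chars im.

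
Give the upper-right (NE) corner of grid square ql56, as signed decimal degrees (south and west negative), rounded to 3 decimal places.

Field Q=16, L=11: +16·20° lon, +11·10° lat → SW at lon 140°, lat 20°.
Square 5, 6: +5·2° lon, +6·1° lat → SW at lon 150°, lat 26°.
Cell spans 2° lon × 1° lat. NE corner is SW corner plus one full cell.
latitude 27.000, longitude 152.000.

27.000, 152.000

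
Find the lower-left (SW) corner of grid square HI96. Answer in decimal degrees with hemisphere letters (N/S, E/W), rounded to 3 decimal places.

4.000° S, 22.000° W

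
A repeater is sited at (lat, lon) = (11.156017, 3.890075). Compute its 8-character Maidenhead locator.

JK11wd67

Add 180° to longitude and 90° to latitude: 183.89007, 101.15602.
Field: lon ⌊183.89007/20⌋ = 9 → J; lat ⌊101.15602/10⌋ = 10 → K.
Square: lon ⌊3.89007/2⌋ = 1; lat ⌊1.15602/1⌋ = 1.
Subsquare: lon ⌊1.89007/0.0833333⌋ = 22 → w; lat ⌊0.15602/0.0416667⌋ = 3 → d.
Extended square: lon ⌊0.05674/0.00833333⌋ = 6; lat ⌊0.03102/0.00416667⌋ = 7.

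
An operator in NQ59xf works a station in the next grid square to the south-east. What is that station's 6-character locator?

NQ69ae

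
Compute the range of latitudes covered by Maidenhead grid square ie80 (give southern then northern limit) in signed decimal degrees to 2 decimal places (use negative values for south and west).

-50.00, -49.00

Field I=8, E=4: +8·20° lon, +4·10° lat → SW at lon -20°, lat -50°.
Square 8, 0: +8·2° lon, +0·1° lat → SW at lon -4°, lat -50°.
Cell spans 2° lon × 1° lat.
south -50.00, north -49.00.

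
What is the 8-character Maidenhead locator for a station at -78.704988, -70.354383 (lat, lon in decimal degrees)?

FB41th70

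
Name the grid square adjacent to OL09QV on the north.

OL09qw

Latitude subsquare v = 21; +1 → 22 = w.
The longitude characters are unchanged.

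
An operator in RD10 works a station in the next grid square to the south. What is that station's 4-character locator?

Latitude square 0; −1 → -1, wraps to 9, carry into field.
Latitude field D = 3; −1 → 2 = C.
The longitude characters are unchanged.

RC19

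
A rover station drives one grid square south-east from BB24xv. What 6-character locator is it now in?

Longitude subsquare x = 23; +1 → 24, wraps to 0 = a, carry into square.
Longitude square 2; +1 → 3.
Latitude subsquare v = 21; −1 → 20 = u.

BB34au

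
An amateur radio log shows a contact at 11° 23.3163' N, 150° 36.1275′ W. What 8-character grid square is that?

BK41qj73

Shift to the Maidenhead origin (180°W, 90°S): lon 29.39787, lat 101.38860.
Field: 29.39787/20 → 1 → B, 101.38860/10 → 10 → K; chars BK.
Square: 9.39787/2 → 4, 1.38860/1 → 1; chars 41.
Subsquare: 1.39787/0.0833333 → 16 → q, 0.38860/0.0416667 → 9 → j; chars qj.
Extended square: 0.06454/0.00833333 → 7, 0.01360/0.00416667 → 3; chars 73.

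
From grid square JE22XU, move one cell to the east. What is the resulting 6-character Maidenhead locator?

JE32au

Longitude subsquare x = 23; +1 → 24, wraps to 0 = a, carry into square.
Longitude square 2; +1 → 3.
The latitude characters are unchanged.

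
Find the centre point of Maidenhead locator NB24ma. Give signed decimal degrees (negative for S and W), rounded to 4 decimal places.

Field N=13, B=1: +13·20° lon, +1·10° lat → SW at lon 80°, lat -80°.
Square 2, 4: +2·2° lon, +4·1° lat → SW at lon 84°, lat -76°.
Subsquare m=12, a=0: +12·0.0833333° lon, +0·0.0416667° lat → SW at lon 85°, lat -76°.
Cell spans 0.0833333° lon × 0.0416667° lat. Centre is SW corner plus half of each.
latitude -75.9792, longitude 85.0417.

-75.9792, 85.0417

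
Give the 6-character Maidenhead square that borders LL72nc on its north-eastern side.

LL72od

Longitude subsquare n = 13; +1 → 14 = o.
Latitude subsquare c = 2; +1 → 3 = d.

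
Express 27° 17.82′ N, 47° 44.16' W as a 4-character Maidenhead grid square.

GL67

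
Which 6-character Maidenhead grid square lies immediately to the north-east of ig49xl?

Longitude subsquare x = 23; +1 → 24, wraps to 0 = a, carry into square.
Longitude square 4; +1 → 5.
Latitude subsquare l = 11; +1 → 12 = m.

IG59am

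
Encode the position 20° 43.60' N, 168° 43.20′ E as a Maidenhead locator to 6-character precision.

Add 180° to longitude and 90° to latitude: 348.7200, 110.7267.
Field: 348.7200/20 → 17 → R, 110.7267/10 → 11 → L; chars RL.
Square: 8.7200/2 → 4, 0.7267/1 → 0; chars 40.
Subsquare: 0.7200/0.0833333 → 8 → i, 0.7267/0.0416667 → 17 → r; chars ir.

RL40ir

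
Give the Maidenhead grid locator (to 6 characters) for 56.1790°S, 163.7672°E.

RD13vt

Shift to the Maidenhead origin (180°W, 90°S): lon 343.7672, lat 33.8210.
Field (20°×10°, letters A–R): 343.7672/20 → 17 → R, 33.8210/10 → 3 → D; chars RD.
Square (2°×1°, digits 0–9): 3.7672/2 → 1, 3.8210/1 → 3; chars 13.
Subsquare (5′×2.5′, letters a–x): 1.7672/0.0833333 → 21 → v, 0.8210/0.0416667 → 19 → t; chars vt.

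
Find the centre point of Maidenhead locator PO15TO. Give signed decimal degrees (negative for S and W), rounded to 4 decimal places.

55.6042, 123.6250

Field P=15, O=14: +15·20° lon, +14·10° lat → SW at lon 120°, lat 50°.
Square 1, 5: +1·2° lon, +5·1° lat → SW at lon 122°, lat 55°.
Subsquare t=19, o=14: +19·0.0833333° lon, +14·0.0416667° lat → SW at lon 123.583°, lat 55.5833°.
Cell spans 0.0833333° lon × 0.0416667° lat. Centre is SW corner plus half of each.
latitude 55.6042, longitude 123.6250.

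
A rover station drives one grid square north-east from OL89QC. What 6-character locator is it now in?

OL89rd

Longitude subsquare q = 16; +1 → 17 = r.
Latitude subsquare c = 2; +1 → 3 = d.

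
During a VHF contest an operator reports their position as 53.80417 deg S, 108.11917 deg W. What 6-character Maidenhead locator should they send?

DD56we

Shift to the Maidenhead origin (180°W, 90°S): lon 71.8808, lat 36.1958.
Field: 71.8808/20 → 3 → D, 36.1958/10 → 3 → D; chars DD.
Square: 11.8808/2 → 5, 6.1958/1 → 6; chars 56.
Subsquare: 1.8808/0.0833333 → 22 → w, 0.1958/0.0416667 → 4 → e; chars we.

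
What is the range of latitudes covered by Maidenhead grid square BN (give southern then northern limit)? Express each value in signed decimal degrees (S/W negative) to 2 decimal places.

40.00, 50.00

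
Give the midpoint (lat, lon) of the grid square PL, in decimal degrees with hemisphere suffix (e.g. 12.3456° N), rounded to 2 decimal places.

25.00° N, 130.00° E

Field P=15, L=11: +15·20° lon, +11·10° lat → SW at lon 120°, lat 20°.
Cell spans 20° lon × 10° lat. Centre is SW corner plus half of each.
latitude 25.00° N, longitude 130.00° E.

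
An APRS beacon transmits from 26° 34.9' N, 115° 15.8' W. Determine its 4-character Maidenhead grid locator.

DL26

Shift to the Maidenhead origin (180°W, 90°S): lon 64.74, lat 116.58.
Field: lon ⌊64.74/20⌋ = 3 → D; lat ⌊116.58/10⌋ = 11 → L.
Square: lon ⌊4.74/2⌋ = 2; lat ⌊6.58/1⌋ = 6.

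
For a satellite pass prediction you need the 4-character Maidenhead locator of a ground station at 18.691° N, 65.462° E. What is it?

MK28

Offset from 180°W / 90°S: lon 245.46°, lat 108.69°.
Field: lon ⌊245.46/20⌋ = 12 → M; lat ⌊108.69/10⌋ = 10 → K.
Square: lon ⌊5.46/2⌋ = 2; lat ⌊8.69/1⌋ = 8.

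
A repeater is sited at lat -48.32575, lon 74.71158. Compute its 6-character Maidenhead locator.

ME71iq

Offset from 180°W / 90°S: lon 254.7116°, lat 41.6743°.
Field (20°×10°, letters A–R): 254.7116/20 → 12 → M, 41.6743/10 → 4 → E; chars ME.
Square (2°×1°, digits 0–9): 14.7116/2 → 7, 1.6743/1 → 1; chars 71.
Subsquare (5′×2.5′, letters a–x): 0.7116/0.0833333 → 8 → i, 0.6743/0.0416667 → 16 → q; chars iq.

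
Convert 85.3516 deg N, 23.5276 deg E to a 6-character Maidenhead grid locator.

KR15si

Add 180° to longitude and 90° to latitude: 203.5276, 175.3516.
Field: 203.5276/20 → 10 → K, 175.3516/10 → 17 → R; chars KR.
Square: 3.5276/2 → 1, 5.3516/1 → 5; chars 15.
Subsquare: 1.5276/0.0833333 → 18 → s, 0.3516/0.0416667 → 8 → i; chars si.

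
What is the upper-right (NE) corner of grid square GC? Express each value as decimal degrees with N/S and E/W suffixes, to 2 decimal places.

60.00° S, 40.00° W

Field G=6, C=2: +6·20° lon, +2·10° lat → SW at lon -60°, lat -70°.
Cell spans 20° lon × 10° lat. NE corner is SW corner plus one full cell.
latitude 60.00° S, longitude 40.00° W.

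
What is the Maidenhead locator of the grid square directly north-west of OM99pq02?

OM99oq93

Longitude extended square 0; −1 → -1, wraps to 9, carry into subsquare.
Longitude subsquare p = 15; −1 → 14 = o.
Latitude extended square 2; +1 → 3.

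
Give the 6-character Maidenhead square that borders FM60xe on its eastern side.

FM70ae

Longitude subsquare x = 23; +1 → 24, wraps to 0 = a, carry into square.
Longitude square 6; +1 → 7.
The latitude characters are unchanged.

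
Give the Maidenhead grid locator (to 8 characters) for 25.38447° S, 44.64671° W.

GG74qo27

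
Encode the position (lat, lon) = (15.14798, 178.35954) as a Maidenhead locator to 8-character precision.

Add 180° to longitude and 90° to latitude: 358.35954, 105.14798.
Field: lon ⌊358.35954/20⌋ = 17 → R; lat ⌊105.14798/10⌋ = 10 → K.
Square: lon ⌊18.35954/2⌋ = 9; lat ⌊5.14798/1⌋ = 5.
Subsquare: lon ⌊0.35954/0.0833333⌋ = 4 → e; lat ⌊0.14798/0.0416667⌋ = 3 → d.
Extended square: lon ⌊0.02621/0.00833333⌋ = 3; lat ⌊0.02298/0.00416667⌋ = 5.

RK95ed35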